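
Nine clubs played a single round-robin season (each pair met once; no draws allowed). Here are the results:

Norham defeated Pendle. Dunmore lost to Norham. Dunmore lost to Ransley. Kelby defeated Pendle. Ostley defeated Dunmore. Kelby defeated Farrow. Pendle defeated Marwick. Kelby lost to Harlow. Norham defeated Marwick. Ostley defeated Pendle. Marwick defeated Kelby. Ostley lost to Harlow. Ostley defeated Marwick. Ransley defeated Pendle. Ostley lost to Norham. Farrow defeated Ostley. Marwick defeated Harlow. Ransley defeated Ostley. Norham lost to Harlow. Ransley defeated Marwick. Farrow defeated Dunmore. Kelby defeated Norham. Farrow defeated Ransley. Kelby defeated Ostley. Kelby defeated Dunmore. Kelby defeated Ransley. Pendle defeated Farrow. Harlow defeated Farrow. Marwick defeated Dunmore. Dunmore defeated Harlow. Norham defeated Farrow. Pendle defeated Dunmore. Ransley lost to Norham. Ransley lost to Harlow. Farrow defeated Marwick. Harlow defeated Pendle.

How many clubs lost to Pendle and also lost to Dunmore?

Pendle beat: Farrow, Marwick, Dunmore.
Dunmore beat: Harlow.
No one was beaten by both.

0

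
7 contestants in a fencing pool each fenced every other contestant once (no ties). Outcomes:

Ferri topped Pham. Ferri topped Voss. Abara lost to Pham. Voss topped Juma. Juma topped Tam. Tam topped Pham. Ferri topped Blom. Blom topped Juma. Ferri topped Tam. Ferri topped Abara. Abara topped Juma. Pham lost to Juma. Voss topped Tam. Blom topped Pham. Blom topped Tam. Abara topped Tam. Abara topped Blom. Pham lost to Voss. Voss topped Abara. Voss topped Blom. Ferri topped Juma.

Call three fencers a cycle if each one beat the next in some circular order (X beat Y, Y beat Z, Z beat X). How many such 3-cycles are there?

3

Win totals: Ferri 6, Tam 1, Blom 3, Voss 5, Juma 2, Pham 1, Abara 3.
A fencer with w wins dominates both others in C(w,2) triples; summing gives 15 + 0 + 3 + 10 + 1 + 0 + 3 = 32 transitive triples.
Total triples C(7,3) = 35, so cyclic triples = 35 − 32 = 3.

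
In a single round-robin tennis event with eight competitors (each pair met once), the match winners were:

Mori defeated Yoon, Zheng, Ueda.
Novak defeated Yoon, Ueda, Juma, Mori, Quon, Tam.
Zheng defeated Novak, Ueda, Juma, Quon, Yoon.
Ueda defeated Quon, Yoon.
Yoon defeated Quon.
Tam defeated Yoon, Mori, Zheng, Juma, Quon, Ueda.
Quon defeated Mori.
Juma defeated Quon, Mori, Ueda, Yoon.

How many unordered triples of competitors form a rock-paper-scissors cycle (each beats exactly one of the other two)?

Win totals: Zheng 5, Ueda 2, Novak 6, Juma 4, Yoon 1, Tam 6, Quon 1, Mori 3.
A competitor with w wins dominates both others in C(w,2) triples; summing gives 10 + 1 + 15 + 6 + 0 + 15 + 0 + 3 = 50 transitive triples.
Total triples C(8,3) = 56, so cyclic triples = 56 − 50 = 6.

6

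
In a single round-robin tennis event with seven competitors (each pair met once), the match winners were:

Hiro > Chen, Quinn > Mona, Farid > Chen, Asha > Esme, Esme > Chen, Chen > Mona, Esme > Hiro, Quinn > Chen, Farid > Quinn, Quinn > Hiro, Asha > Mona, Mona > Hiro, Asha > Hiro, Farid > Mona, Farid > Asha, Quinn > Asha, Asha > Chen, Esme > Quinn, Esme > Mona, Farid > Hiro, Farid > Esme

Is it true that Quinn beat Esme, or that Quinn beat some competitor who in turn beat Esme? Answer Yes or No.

Yes

Quinn did not beat Esme directly.
Quinn beat Mona, Asha, Chen, Hiro. Of those, Asha beat Esme.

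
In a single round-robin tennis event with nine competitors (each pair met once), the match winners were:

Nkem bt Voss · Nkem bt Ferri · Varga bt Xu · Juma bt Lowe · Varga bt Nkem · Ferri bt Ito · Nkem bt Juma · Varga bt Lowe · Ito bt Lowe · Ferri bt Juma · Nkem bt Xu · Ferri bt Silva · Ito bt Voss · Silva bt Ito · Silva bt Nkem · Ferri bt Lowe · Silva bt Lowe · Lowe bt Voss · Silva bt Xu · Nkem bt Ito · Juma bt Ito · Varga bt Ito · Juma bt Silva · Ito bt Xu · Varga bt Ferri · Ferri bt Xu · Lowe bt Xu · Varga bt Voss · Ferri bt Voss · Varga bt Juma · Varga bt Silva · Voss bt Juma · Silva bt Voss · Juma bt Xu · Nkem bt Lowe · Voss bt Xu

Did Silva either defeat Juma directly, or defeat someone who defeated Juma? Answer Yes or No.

Silva did not beat Juma directly.
Silva beat Nkem, Voss, Xu, Lowe, Ito. Of those, Nkem beat Juma.

Yes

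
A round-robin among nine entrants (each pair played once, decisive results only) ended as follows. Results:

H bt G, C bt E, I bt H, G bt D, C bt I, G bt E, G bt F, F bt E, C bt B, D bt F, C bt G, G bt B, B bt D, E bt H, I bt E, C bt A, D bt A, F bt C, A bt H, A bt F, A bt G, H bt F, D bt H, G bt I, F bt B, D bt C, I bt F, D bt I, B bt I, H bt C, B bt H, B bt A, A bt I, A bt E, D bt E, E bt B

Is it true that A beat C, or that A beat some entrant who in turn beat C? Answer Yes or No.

A did not beat C directly.
A beat E, F, G, H, I. Of those, F beat C.

Yes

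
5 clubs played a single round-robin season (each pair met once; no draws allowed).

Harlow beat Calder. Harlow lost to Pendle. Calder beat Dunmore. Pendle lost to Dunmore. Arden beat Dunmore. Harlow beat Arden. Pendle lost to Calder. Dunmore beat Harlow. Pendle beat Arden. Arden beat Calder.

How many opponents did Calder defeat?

Calder's results: beat Pendle, Dunmore; lost to Harlow, Arden.
That is 2 wins.

2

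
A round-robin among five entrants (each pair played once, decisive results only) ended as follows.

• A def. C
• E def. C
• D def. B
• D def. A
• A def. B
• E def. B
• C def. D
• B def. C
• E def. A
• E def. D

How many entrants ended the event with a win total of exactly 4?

1

Win totals: A 2, B 1, C 1, D 2, E 4.
Exactly 4: E — 1 entrant.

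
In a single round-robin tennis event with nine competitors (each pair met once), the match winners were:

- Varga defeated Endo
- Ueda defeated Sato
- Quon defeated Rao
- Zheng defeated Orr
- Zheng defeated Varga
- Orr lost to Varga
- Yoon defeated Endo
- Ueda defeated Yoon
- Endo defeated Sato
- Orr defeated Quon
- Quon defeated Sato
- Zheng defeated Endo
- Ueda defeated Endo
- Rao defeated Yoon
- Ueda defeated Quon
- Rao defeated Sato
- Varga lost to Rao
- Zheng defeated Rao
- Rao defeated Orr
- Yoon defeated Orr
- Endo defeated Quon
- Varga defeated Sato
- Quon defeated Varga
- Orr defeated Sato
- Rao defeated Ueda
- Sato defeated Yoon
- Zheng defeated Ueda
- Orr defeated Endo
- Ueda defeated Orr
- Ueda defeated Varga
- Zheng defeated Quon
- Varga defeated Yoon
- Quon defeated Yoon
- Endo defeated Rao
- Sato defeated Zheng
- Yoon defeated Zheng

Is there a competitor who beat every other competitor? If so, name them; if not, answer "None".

None

Highest win total is Zheng with 6 (out of 8 possible).
Zheng lost to Yoon, Sato, so no competitor went undefeated.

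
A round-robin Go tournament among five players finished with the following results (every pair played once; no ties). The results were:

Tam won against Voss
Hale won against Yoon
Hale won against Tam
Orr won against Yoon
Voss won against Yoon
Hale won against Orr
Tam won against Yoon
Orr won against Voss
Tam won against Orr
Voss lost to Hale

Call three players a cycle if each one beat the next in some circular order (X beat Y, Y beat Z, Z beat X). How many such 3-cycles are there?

Of the C(5,3) = 10 triples, the cyclic ones are: none.
That is 0.

0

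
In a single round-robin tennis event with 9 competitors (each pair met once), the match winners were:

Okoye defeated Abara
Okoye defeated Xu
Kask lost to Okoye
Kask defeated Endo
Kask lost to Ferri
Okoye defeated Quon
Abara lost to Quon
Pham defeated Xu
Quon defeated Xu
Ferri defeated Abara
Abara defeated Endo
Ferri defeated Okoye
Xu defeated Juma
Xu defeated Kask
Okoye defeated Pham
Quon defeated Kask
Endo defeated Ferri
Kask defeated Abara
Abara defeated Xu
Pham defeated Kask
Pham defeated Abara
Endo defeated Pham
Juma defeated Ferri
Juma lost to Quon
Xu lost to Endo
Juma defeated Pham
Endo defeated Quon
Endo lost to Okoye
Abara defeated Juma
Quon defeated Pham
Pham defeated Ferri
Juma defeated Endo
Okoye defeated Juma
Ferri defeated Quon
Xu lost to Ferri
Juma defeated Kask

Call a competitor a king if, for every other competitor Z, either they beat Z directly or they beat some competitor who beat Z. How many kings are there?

Quon cannot reach Okoye in two steps.
Juma reaches everyone (king).
Xu cannot reach Quon, Okoye in two steps.
Okoye reaches everyone (king).
Abara cannot reach Okoye in two steps.
Endo reaches everyone (king).
Kask cannot reach Okoye in two steps.
Pham reaches everyone (king).
Ferri reaches everyone (king).
Kings: Juma, Okoye, Endo, Pham, Ferri — 5.

5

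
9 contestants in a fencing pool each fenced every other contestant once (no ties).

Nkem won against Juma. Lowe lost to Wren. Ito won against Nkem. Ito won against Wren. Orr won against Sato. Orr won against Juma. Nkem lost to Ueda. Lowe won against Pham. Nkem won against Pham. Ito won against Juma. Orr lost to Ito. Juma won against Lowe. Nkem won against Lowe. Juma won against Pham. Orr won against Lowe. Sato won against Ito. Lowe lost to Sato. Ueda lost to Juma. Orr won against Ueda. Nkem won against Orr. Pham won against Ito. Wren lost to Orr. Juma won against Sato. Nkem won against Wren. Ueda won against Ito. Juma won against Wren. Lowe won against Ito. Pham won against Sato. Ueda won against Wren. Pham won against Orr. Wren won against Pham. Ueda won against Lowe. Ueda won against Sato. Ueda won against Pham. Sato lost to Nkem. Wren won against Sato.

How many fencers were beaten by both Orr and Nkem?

4

Orr beat: Wren, Sato, Juma, Ueda, Lowe.
Nkem beat: Orr, Wren, Sato, Pham, Juma, Lowe.
Both beat: Wren, Sato, Juma, Lowe — 4.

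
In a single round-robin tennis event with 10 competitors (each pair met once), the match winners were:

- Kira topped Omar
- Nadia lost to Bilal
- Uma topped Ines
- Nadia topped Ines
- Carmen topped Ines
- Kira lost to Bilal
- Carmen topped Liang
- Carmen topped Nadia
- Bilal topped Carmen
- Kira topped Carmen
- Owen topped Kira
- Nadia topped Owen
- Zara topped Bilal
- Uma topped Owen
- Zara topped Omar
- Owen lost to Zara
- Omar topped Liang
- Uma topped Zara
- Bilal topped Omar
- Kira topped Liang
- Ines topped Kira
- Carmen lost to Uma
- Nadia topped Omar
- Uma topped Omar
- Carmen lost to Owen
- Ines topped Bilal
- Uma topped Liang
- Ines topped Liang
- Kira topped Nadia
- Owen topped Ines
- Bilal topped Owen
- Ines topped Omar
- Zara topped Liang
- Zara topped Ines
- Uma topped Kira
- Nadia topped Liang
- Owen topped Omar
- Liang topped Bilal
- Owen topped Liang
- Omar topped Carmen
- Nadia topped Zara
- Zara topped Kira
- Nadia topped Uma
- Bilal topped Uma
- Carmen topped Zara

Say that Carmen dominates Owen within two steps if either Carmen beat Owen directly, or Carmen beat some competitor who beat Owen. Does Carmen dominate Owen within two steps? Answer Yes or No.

Yes

Carmen did not beat Owen directly.
Carmen beat Zara, Ines, Nadia, Liang. Of those, Zara beat Owen.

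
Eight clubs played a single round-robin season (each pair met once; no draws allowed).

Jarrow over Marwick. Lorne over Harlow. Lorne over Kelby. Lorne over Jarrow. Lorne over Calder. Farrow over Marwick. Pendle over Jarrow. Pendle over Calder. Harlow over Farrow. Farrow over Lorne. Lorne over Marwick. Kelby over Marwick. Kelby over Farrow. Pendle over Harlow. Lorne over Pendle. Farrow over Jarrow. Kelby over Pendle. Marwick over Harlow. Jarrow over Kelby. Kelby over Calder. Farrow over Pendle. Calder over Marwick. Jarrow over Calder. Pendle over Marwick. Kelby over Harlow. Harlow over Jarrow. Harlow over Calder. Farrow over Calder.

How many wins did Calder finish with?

1

Calder's results: beat Marwick; lost to Harlow, Jarrow, Farrow, Pendle, Lorne, Kelby.
That is 1 win.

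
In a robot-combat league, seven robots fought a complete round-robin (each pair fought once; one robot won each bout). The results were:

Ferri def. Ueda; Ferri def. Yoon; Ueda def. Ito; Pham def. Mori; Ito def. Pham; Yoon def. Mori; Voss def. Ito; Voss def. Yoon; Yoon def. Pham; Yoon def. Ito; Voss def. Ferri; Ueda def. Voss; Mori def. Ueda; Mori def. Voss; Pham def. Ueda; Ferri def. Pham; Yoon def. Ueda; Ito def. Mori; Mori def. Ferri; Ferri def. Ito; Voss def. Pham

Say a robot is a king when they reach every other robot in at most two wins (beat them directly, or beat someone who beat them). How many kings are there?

Mori reaches everyone (king).
Ito cannot reach Yoon in two steps.
Ueda reaches everyone (king).
Pham cannot reach Yoon in two steps.
Ferri reaches everyone (king).
Voss reaches everyone (king).
Yoon reaches everyone (king).
Kings: Mori, Ueda, Ferri, Voss, Yoon — 5.

5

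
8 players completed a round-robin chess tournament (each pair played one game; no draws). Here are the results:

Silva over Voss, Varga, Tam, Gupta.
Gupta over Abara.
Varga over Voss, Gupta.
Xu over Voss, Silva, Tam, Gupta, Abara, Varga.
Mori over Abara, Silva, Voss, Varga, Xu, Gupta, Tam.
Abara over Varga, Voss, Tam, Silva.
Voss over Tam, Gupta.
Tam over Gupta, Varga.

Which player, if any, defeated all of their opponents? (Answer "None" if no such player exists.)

Mori has 7 wins out of 7 opponents — a perfect record.

Mori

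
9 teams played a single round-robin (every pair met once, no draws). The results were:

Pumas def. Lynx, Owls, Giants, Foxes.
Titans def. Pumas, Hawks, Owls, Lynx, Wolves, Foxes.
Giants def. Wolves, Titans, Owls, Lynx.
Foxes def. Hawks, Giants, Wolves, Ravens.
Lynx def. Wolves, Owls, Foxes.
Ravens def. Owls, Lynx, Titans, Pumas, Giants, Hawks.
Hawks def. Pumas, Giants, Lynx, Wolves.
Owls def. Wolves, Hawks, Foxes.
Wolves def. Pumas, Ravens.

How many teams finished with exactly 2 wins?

1

Win totals: Titans 6, Ravens 6, Owls 3, Lynx 3, Hawks 4, Giants 4, Pumas 4, Foxes 4, Wolves 2.
Exactly 2: Wolves — 1 team.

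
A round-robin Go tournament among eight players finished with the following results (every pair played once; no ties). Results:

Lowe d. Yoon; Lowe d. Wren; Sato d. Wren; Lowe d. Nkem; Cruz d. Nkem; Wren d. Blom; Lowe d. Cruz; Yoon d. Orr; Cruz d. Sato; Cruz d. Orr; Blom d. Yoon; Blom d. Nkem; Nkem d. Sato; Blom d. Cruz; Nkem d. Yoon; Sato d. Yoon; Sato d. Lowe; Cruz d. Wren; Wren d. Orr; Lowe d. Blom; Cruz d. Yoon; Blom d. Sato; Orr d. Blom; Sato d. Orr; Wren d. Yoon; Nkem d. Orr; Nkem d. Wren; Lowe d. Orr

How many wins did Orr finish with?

Orr's results: beat Blom; lost to Nkem, Lowe, Yoon, Wren, Sato, Cruz.
That is 1 win.

1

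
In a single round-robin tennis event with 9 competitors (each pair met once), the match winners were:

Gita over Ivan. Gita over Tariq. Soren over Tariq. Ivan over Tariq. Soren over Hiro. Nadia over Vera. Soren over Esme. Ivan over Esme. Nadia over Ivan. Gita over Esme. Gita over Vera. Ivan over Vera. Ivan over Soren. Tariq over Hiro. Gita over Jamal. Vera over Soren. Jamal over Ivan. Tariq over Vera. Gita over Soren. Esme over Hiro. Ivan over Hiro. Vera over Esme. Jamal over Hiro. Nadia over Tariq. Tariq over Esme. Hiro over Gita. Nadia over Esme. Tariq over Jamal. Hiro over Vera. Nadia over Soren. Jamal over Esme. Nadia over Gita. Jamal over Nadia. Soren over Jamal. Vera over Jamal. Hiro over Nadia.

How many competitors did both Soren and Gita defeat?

Soren beat: Esme, Tariq, Jamal, Hiro.
Gita beat: Esme, Vera, Soren, Tariq, Jamal, Ivan.
Both beat: Esme, Tariq, Jamal — 3.

3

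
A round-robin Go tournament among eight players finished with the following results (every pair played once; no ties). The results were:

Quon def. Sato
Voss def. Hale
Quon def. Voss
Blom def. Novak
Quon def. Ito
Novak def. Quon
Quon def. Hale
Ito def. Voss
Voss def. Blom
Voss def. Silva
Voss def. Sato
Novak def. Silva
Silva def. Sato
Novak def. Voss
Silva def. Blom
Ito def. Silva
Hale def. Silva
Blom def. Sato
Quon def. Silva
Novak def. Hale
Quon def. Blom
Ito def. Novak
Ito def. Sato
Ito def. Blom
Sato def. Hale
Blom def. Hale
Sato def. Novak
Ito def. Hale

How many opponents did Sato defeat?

Sato's results: beat Hale, Novak; lost to Silva, Quon, Blom, Voss, Ito.
That is 2 wins.

2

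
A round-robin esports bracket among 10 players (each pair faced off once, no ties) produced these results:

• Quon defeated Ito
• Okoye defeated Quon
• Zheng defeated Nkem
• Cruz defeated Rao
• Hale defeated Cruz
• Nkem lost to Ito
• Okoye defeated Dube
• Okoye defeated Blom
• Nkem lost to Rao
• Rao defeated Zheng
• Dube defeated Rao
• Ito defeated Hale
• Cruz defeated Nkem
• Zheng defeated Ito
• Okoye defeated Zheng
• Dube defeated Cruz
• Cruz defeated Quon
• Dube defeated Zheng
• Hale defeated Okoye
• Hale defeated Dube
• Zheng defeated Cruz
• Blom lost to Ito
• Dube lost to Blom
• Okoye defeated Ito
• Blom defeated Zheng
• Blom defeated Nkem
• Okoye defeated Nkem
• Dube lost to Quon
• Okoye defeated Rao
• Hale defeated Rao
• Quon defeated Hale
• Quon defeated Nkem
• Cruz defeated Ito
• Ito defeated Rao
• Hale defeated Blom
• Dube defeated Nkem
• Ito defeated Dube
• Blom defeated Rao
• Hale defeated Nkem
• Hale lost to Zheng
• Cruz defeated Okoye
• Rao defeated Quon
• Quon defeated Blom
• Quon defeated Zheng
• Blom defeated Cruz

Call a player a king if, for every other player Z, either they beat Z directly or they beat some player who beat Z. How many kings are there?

Zheng reaches everyone (king).
Cruz reaches everyone (king).
Hale reaches everyone (king).
Nkem cannot reach Zheng, Cruz, Hale, Rao, Blom, Ito, Okoye, Dube, Quon in two steps.
Rao cannot reach Okoye in two steps.
Blom reaches everyone (king).
Ito reaches everyone (king).
Okoye reaches everyone (king).
Dube cannot reach Blom in two steps.
Quon reaches everyone (king).
Kings: Zheng, Cruz, Hale, Blom, Ito, Okoye, Quon — 7.

7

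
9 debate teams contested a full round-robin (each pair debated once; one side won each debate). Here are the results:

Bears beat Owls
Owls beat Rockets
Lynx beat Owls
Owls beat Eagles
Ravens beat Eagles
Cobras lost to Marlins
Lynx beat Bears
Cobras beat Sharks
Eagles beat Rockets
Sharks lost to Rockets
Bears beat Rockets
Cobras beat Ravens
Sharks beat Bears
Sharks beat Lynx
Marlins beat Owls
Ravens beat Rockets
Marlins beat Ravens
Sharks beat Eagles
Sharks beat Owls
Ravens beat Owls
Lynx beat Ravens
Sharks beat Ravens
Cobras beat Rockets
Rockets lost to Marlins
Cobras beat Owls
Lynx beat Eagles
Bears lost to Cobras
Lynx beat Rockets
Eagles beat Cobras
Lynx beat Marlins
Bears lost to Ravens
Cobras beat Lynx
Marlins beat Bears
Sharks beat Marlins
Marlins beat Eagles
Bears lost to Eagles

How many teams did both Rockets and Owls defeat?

Rockets beat: Sharks.
Owls beat: Eagles, Rockets.
No one was beaten by both.

0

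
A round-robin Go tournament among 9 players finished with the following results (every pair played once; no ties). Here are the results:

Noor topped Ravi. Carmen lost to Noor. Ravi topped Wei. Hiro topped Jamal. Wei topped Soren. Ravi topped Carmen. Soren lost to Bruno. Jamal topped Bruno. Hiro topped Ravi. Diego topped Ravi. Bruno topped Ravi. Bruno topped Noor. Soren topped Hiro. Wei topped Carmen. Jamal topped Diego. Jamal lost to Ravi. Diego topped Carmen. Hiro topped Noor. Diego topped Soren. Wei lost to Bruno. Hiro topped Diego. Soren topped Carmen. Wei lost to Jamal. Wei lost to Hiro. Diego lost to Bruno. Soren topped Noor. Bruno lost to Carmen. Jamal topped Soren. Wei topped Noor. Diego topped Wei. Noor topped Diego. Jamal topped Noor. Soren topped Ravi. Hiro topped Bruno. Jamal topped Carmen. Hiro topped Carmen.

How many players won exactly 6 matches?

Win totals: Soren 4, Wei 3, Ravi 3, Jamal 6, Hiro 7, Bruno 5, Carmen 1, Diego 4, Noor 3.
Exactly 6: Jamal — 1 player.

1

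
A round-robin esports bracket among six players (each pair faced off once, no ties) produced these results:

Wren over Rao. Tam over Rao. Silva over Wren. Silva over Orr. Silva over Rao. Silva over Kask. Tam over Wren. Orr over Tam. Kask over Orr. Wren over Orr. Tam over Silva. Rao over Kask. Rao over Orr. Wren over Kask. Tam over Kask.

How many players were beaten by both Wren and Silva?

Wren beat: Orr, Rao, Kask.
Silva beat: Orr, Wren, Rao, Kask.
Both beat: Orr, Rao, Kask — 3.

3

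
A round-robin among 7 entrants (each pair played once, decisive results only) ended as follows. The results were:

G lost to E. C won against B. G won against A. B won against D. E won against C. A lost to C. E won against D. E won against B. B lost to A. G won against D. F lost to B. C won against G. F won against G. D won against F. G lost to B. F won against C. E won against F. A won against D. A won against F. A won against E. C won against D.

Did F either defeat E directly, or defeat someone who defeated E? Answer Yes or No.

No

F did not beat E directly.
F beat C, G, but each of them lost to E. No two-step path.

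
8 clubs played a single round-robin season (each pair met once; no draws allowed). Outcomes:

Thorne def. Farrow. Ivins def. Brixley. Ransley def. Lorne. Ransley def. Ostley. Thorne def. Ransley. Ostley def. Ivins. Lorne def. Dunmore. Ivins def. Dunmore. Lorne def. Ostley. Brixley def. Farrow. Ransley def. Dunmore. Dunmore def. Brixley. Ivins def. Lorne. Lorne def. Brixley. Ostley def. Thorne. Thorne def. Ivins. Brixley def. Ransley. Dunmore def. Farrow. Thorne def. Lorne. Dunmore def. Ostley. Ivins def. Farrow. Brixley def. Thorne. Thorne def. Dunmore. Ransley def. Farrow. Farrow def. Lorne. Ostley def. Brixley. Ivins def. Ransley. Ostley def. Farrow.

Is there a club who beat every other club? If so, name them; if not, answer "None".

None

Highest win total is Thorne with 5 (out of 7 possible).
Thorne lost to Brixley, Ostley, so no club went undefeated.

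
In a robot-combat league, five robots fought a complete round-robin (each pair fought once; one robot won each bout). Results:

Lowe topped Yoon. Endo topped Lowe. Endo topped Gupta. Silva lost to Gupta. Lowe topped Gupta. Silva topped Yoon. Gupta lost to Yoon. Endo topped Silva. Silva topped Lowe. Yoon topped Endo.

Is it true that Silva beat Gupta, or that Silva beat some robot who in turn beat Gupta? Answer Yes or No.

Yes

Silva did not beat Gupta directly.
Silva beat Yoon, Lowe. Of those, Yoon beat Gupta.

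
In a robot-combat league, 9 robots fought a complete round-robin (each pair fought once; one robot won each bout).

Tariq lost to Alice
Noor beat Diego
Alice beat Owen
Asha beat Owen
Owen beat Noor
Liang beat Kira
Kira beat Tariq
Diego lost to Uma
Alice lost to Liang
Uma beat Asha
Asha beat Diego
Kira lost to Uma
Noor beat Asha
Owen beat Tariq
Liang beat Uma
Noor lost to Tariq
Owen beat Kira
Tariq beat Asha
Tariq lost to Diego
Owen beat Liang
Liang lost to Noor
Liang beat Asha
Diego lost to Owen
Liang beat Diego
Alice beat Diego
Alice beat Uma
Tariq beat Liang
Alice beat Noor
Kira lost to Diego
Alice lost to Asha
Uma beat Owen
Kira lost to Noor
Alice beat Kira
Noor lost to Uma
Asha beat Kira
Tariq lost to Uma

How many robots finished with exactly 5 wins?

2

Win totals: Owen 5, Diego 2, Tariq 3, Uma 6, Alice 6, Asha 4, Liang 5, Noor 4, Kira 1.
Exactly 5: Owen, Liang — 2 robots.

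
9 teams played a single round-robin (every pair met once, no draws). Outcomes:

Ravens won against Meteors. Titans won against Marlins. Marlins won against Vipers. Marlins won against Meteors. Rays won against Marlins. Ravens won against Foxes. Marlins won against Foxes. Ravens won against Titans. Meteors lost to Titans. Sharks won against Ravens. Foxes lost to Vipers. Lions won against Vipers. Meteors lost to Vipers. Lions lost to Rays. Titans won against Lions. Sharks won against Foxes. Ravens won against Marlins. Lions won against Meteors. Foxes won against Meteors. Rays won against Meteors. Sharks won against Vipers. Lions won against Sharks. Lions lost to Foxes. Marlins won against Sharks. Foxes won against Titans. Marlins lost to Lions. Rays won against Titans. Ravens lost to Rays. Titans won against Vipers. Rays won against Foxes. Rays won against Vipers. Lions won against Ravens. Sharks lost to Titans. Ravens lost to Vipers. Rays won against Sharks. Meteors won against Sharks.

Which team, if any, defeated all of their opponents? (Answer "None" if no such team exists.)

Rays has 8 wins out of 8 opponents — a perfect record.

Rays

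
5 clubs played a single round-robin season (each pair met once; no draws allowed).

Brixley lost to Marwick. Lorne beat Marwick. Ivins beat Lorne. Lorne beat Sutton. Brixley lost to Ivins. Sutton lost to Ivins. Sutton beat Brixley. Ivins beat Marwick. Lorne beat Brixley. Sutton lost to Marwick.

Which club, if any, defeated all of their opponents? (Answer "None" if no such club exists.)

Ivins

Ivins has 4 wins out of 4 opponents — a perfect record.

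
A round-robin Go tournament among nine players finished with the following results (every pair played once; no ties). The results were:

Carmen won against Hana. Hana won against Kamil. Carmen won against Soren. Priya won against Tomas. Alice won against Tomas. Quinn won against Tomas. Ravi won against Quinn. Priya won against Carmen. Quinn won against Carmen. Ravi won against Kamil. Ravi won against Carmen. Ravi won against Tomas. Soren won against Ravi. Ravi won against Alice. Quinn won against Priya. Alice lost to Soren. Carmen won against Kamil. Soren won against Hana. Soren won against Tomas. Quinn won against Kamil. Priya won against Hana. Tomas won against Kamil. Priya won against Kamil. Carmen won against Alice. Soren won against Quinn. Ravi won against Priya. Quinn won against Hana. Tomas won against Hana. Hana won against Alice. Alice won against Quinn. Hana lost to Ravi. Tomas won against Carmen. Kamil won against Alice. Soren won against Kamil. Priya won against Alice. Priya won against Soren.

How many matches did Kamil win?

Kamil's results: beat Alice; lost to Tomas, Hana, Carmen, Ravi, Priya, Soren, Quinn.
That is 1 win.

1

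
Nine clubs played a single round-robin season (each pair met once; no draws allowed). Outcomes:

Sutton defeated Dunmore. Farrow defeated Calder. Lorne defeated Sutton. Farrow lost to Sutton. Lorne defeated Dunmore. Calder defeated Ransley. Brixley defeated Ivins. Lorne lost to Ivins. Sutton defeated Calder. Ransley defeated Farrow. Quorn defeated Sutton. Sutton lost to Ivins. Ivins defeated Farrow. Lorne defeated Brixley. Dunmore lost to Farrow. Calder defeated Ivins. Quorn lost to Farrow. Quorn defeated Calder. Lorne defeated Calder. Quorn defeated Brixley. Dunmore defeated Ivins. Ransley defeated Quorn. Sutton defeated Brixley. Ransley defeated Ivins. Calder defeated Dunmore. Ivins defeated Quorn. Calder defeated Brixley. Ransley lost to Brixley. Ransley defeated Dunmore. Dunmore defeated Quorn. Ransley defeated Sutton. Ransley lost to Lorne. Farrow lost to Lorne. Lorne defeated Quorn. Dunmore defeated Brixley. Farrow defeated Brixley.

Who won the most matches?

Win totals: Calder 4, Sutton 4, Dunmore 3, Ivins 4, Quorn 3, Ransley 5, Brixley 2, Farrow 4, Lorne 7.
Lorne leads with 7 wins (next highest: 5).

Lorne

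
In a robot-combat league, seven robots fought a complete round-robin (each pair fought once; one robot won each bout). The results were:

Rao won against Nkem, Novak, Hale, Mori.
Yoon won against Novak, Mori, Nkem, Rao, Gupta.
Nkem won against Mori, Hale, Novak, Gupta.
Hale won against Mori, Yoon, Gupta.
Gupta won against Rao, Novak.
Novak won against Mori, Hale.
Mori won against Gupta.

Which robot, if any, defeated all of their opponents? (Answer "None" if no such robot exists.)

Highest win total is Yoon with 5 (out of 6 possible).
Yoon lost to Hale, so no robot went undefeated.

None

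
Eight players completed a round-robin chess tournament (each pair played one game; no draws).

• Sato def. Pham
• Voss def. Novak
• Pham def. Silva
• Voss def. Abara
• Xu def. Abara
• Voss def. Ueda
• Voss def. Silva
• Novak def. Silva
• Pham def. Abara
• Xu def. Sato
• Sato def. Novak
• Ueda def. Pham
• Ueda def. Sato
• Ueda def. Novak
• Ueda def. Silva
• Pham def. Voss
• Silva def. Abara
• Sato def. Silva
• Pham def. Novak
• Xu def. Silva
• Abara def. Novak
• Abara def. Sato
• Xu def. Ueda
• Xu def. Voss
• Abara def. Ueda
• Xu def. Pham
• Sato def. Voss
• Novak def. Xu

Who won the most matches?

Xu

Win totals: Pham 4, Novak 2, Sato 4, Ueda 4, Xu 6, Silva 1, Voss 4, Abara 3.
Xu leads with 6 wins (next highest: 4).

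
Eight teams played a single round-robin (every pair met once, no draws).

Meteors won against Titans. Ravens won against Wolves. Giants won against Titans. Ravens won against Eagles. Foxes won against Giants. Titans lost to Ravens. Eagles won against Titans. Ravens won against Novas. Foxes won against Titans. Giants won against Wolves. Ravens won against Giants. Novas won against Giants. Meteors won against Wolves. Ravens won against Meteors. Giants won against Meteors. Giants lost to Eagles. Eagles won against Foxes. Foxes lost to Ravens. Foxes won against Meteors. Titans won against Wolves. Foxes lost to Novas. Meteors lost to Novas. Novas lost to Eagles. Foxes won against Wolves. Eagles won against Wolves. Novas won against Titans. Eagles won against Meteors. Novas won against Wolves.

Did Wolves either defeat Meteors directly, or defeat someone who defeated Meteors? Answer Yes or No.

Wolves did not beat Meteors directly.
Wolves beat no one, so there is no intermediate team.

No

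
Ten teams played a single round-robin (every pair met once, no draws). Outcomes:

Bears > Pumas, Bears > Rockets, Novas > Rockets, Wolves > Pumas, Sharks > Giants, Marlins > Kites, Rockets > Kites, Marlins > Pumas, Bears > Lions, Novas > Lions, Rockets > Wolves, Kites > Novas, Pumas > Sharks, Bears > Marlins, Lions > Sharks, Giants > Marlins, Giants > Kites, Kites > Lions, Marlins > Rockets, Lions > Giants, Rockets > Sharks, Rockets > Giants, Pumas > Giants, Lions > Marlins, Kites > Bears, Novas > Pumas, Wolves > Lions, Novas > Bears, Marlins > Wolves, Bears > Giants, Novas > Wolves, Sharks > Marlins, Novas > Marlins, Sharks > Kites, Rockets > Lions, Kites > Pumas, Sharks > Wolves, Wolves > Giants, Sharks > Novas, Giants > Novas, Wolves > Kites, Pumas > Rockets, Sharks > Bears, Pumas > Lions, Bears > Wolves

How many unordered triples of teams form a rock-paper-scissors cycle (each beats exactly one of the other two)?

Win totals: Novas 6, Giants 3, Lions 3, Bears 6, Wolves 4, Kites 4, Pumas 4, Marlins 4, Rockets 5, Sharks 6.
A team with w wins dominates both others in C(w,2) triples; summing gives 15 + 3 + 3 + 15 + 6 + 6 + 6 + 6 + 10 + 15 = 85 transitive triples.
Total triples C(10,3) = 120, so cyclic triples = 120 − 85 = 35.

35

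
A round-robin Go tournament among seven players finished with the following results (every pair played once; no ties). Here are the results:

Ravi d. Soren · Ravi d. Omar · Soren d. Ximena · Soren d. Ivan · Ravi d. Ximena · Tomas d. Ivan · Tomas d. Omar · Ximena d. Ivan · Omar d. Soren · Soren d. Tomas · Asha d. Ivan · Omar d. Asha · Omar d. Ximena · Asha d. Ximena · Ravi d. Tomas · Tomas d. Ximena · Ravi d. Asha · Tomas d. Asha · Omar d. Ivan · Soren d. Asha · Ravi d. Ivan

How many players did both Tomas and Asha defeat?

Tomas beat: Ximena, Ivan, Omar, Asha.
Asha beat: Ximena, Ivan.
Both beat: Ximena, Ivan — 2.

2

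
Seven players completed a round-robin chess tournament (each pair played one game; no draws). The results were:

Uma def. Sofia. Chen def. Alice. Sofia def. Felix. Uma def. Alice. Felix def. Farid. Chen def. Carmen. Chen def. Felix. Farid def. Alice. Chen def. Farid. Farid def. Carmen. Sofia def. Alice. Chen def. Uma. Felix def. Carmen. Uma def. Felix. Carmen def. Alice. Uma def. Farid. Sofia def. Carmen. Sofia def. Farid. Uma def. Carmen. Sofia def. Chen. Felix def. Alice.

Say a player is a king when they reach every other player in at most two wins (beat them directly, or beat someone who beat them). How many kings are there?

3

Sofia reaches everyone (king).
Chen reaches everyone (king).
Alice cannot reach Sofia, Chen, Felix, Carmen, Uma, Farid in two steps.
Felix cannot reach Sofia, Chen, Uma in two steps.
Carmen cannot reach Sofia, Chen, Felix, Uma, Farid in two steps.
Uma reaches everyone (king).
Farid cannot reach Sofia, Chen, Felix, Uma in two steps.
Kings: Sofia, Chen, Uma — 3.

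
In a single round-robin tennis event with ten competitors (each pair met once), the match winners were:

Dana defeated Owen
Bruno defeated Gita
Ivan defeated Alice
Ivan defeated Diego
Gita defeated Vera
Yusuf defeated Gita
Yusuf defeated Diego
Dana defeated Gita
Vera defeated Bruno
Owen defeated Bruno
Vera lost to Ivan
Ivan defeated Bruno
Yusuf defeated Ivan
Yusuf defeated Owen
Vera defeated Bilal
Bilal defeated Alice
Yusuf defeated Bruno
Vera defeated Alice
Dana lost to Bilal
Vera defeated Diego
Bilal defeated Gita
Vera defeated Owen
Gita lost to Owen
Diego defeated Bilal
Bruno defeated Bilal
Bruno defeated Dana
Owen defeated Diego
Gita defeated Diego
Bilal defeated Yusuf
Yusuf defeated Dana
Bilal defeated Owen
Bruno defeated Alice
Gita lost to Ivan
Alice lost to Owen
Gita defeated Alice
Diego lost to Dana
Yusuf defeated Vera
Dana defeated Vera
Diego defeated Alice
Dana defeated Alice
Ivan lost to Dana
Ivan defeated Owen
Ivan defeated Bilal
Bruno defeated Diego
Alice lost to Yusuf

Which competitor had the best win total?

Win totals: Alice 0, Gita 3, Ivan 7, Bruno 5, Owen 4, Vera 5, Diego 2, Dana 6, Bilal 5, Yusuf 8.
Yusuf leads with 8 wins (next highest: 7).

Yusuf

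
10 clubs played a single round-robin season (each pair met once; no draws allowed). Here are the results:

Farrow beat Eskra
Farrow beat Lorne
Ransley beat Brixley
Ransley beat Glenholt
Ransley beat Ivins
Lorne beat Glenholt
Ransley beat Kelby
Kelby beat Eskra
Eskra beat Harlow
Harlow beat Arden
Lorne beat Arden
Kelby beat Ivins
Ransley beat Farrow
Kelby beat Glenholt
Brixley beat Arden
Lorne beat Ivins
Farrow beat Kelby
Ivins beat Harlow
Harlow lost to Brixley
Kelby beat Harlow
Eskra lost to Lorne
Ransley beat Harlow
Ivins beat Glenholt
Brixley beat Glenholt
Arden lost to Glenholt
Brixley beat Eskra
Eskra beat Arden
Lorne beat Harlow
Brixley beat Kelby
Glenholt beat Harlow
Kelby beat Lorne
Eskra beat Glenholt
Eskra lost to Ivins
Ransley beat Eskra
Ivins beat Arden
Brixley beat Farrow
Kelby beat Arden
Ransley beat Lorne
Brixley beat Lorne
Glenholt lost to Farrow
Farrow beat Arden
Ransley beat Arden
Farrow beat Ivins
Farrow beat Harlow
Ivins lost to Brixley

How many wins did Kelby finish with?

Kelby's results: beat Arden, Glenholt, Ivins, Harlow, Eskra, Lorne; lost to Brixley, Ransley, Farrow.
That is 6 wins.

6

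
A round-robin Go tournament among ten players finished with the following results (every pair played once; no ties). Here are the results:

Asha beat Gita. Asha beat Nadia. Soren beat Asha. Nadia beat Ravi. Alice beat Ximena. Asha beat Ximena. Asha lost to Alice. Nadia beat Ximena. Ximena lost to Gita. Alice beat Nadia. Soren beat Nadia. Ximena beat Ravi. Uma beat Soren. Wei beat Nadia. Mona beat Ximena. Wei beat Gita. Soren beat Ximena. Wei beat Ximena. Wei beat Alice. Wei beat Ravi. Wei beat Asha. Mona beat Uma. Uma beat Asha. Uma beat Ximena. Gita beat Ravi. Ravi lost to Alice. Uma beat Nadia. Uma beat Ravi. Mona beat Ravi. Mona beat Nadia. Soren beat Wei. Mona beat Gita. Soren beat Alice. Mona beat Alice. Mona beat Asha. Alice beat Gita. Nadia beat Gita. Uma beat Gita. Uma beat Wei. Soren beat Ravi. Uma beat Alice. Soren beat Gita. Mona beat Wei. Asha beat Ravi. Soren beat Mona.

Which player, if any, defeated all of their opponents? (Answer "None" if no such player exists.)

Highest win total is Uma with 8 (out of 9 possible).
Uma lost to Mona, so no player went undefeated.

None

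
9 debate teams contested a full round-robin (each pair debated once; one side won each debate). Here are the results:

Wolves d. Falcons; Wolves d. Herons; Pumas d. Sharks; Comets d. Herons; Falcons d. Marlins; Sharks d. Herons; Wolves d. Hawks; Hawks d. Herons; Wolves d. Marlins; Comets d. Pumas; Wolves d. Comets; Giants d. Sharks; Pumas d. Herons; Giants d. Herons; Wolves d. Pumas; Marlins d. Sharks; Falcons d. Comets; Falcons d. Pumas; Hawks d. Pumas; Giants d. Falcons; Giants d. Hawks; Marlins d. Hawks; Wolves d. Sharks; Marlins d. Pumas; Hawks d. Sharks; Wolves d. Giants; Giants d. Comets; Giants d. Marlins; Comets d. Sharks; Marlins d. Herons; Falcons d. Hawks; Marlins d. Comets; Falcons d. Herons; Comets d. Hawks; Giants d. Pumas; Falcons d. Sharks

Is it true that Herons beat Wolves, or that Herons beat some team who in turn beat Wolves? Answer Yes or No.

No

Herons did not beat Wolves directly.
Herons beat no one, so there is no intermediate team.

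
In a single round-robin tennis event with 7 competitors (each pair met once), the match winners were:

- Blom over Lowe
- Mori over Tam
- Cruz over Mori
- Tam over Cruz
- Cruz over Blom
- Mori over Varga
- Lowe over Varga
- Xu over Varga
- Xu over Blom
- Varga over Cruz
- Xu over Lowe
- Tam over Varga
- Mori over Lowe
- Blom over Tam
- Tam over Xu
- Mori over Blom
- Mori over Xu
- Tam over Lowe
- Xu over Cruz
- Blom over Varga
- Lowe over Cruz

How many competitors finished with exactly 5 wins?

1

Win totals: Lowe 2, Tam 4, Cruz 2, Blom 3, Varga 1, Xu 4, Mori 5.
Exactly 5: Mori — 1 competitor.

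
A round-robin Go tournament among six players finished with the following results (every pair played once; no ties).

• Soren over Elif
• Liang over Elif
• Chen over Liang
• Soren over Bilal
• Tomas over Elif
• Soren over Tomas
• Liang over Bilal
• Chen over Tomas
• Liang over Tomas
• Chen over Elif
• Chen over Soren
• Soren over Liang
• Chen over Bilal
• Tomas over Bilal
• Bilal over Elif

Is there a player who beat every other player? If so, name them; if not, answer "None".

Chen

Chen has 5 wins out of 5 opponents — a perfect record.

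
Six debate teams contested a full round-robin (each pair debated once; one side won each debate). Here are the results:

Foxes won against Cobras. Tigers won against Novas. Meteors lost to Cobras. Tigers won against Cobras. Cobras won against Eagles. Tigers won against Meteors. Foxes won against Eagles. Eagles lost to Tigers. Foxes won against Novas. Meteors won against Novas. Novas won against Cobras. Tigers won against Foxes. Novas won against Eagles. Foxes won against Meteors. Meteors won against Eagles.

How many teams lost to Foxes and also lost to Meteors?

Foxes beat: Eagles, Cobras, Novas, Meteors.
Meteors beat: Eagles, Novas.
Both beat: Eagles, Novas — 2.

2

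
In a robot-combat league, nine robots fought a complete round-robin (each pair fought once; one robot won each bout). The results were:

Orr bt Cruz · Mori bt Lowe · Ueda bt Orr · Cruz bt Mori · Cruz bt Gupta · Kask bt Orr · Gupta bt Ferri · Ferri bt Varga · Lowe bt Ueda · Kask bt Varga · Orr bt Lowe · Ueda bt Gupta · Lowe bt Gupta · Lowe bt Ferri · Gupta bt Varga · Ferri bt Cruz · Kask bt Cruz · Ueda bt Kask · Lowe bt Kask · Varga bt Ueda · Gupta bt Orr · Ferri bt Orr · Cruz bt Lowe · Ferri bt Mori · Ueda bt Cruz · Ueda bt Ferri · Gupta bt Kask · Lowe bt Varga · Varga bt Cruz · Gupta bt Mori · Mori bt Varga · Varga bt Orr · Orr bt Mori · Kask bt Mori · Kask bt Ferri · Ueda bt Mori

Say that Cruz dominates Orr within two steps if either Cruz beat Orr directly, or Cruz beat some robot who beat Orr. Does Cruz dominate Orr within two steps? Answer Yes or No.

Yes

Cruz did not beat Orr directly.
Cruz beat Mori, Gupta, Lowe. Of those, Gupta beat Orr.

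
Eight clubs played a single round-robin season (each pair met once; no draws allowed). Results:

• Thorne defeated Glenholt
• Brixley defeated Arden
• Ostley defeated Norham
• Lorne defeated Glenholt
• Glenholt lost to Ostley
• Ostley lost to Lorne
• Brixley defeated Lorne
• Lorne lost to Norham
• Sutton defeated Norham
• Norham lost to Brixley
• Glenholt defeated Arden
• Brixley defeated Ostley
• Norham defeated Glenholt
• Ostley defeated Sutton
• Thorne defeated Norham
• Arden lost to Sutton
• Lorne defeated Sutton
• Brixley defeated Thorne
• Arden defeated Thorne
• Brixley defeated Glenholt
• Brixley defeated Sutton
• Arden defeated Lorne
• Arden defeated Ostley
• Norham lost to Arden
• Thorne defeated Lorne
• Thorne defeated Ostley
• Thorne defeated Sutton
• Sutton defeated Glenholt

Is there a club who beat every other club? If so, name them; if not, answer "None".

Brixley

Brixley has 7 wins out of 7 opponents — a perfect record.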